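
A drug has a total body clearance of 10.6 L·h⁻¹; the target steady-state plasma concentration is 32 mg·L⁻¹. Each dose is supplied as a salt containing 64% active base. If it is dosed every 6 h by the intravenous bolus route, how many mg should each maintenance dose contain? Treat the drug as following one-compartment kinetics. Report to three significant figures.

3180 mg

At steady state, dose per interval replaces the amount cleared in that interval: S·D/τ = CL·Css.
D = CL × Css × τ / S = 10.60 × 32 × 6 / 0.64 = 3180 mg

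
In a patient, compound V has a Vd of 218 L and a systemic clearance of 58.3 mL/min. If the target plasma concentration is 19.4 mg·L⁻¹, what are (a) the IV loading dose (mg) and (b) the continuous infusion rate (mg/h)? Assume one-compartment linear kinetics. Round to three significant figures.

(a) 4230 mg; (b) 67.9 mg/h

LD = Vd · C_target = 218.0 × 19.4 = 4229 mg
CL = 58.3 mL/min = 58.3 × 0.06 = 3.498 L/h
Infusion rate = 3.498 L/h × 19.4 mg/L = 67.86 mg/h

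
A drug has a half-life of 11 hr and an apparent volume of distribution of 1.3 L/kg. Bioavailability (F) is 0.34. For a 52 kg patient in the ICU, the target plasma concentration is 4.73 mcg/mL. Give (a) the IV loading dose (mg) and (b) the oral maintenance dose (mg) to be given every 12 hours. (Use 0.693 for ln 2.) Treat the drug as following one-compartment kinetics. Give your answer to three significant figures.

(a) 320 mg; (b) 711 mg

Vd = 1.3 L/kg × 52 kg = 67.60 L
LD = Vd × C = 67.60 × 4.73 = 319.7 mg
CL = 0.693 × Vd / t½ = 0.693 × 67.60 / 11 = 4.259 L/h
D = CL × Css × τ / F = 4.259 × 4.73 × 12 / 0.34 = 711.0 mg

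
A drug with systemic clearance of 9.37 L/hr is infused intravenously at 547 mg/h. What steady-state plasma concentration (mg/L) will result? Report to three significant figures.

58.4 mg/L

Css = rate / CL = 547 / 9.370 = 58.38 mg/L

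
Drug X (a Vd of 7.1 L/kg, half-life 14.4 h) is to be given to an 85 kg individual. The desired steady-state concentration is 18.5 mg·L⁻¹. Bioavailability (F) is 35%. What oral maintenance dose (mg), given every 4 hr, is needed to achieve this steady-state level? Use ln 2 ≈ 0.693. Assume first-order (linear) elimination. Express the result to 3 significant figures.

6140 mg

Vd(total) = 85 kg × 7.1 L/kg = 603.5 L
CL = ln 2 · Vd / t½ = 0.693 × 603.5 / 14.4 = 29.04 L/h
D = CL × Css × τ / F = 29.04 × 18.5 × 4 / 0.35 = 6140 mg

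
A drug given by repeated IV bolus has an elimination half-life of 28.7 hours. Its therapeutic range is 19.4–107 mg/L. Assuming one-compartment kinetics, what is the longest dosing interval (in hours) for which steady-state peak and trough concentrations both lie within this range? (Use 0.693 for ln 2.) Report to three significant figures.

k = 0.693 / t½ = 0.693 / 28.7 = 0.02415 h⁻¹
Between IV bolus doses, concentration decays as C = C₀·e^(−kτ), so C_peak/C_trough = e^(kτ).
τ_max = ln(C_peak/C_trough) / k = ln(107/19.4) / 0.02415 = 1.708 / 0.02415 = 70.72 h

70.7 h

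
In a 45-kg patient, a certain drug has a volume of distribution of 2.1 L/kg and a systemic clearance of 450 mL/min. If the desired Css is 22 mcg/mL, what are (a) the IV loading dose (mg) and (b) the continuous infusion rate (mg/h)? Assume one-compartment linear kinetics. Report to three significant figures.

Vd(total) = 45 kg × 2.1 L/kg = 94.50 L
LD = Vd · C_target = 94.50 × 22 = 2079 mg
Convert clearance: 450 mL/min × 60 min/h ÷ 1000 mL/L = 27.00 L/h
Infusion rate = 27.00 L/h × 22 mg/L = 594.0 mg/h

(a) 2080 mg; (b) 594 mg/h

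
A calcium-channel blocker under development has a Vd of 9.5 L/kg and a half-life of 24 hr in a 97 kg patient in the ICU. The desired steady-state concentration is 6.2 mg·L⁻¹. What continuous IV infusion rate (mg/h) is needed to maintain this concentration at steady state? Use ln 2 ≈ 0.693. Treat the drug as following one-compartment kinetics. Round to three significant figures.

Total Vd = 9.5 × 97 = 921.5 L
CL = 0.693 × Vd / t½ = 0.693 × 921.5 / 24 = 26.61 L/h
Infusion rate = CL × Css = 26.61 × 6.2 = 165.0 mg/h

165 mg/h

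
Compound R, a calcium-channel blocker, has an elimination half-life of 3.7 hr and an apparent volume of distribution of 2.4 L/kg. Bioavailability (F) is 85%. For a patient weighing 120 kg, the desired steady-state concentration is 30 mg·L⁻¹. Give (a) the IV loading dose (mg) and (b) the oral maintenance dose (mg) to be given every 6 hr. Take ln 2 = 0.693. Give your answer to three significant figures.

(a) 8640 mg; (b) 11400 mg

Vd = 2.4 L/kg × 120 kg = 288.0 L
LD = Vd × C = 288.0 × 30 = 8640 mg
CL = 0.693 × Vd / t½ = 0.693 × 288.0 / 3.7 = 53.94 L/h
D = CL × Css × τ / F = 53.94 × 30 × 6 / 0.85 = 11420 mg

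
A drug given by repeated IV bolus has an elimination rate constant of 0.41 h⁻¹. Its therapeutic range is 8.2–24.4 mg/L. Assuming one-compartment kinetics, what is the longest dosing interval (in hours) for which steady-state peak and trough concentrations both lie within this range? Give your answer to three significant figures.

Between IV bolus doses, concentration decays as C = C₀·e^(−kτ), so C_peak/C_trough = e^(kτ).
τ_max = ln(C_peak/C_trough) / k = ln(24.4/8.2) / 0.4100 = 1.090 / 0.4100 = 2.659 h

2.66 h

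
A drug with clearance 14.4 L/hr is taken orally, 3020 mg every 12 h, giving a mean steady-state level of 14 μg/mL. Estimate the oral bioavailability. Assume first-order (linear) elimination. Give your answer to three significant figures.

0.801

F·D/τ = CL·Css at steady state → F = CL·Css·τ / D.
F = 14.4 × 14 × 12 / 3020 = 0.801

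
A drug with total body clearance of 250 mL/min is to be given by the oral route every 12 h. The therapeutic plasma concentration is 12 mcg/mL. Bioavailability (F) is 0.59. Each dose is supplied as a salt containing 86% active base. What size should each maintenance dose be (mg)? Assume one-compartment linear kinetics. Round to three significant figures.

Convert clearance: 250 mL/min × 60 min/h ÷ 1000 mL/L = 15.00 L/h
D = CL × Css × τ / F / S = 15.00 × 12 × 12 / 0.59 / 0.86 = 4257 mg

4260 mg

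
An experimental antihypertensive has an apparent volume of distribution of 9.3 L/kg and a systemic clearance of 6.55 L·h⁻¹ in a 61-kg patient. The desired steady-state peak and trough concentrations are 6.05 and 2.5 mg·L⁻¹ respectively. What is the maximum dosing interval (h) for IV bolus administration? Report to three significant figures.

76.5 h

Total Vd = 9.3 × 61 = 567.3 L
k = CL / Vd = 6.550 / 567.3 = 0.01155 h⁻¹
Between IV bolus doses, concentration decays as C = C₀·e^(−kτ), so C_peak/C_trough = e^(kτ).
τ_max = ln(C_peak/C_trough) / k = ln(6.05/2.5) / 0.01155 = 0.8838 / 0.01155 = 76.52 h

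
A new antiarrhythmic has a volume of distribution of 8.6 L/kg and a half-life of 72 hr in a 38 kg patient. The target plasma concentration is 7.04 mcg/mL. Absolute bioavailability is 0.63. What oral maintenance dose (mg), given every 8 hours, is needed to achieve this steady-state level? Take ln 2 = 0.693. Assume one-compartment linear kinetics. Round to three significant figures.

281 mg

Vd = 8.6 L/kg × 38 kg = 326.8 L
CL = 0.693 × Vd / t½ = 0.693 × 326.8 / 72 = 3.145 L/h
D = CL × Css × τ / F = 3.145 × 7.04 × 8 / 0.63 = 281.2 mg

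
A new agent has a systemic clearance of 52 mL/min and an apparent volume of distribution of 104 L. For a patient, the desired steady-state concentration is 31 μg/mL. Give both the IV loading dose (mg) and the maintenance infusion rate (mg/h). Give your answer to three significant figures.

(a) 3220 mg; (b) 96.7 mg/h

LD = Vd · C_target = 104.0 × 31 = 3224 mg
Convert clearance: 52 mL/min × 60 min/h ÷ 1000 mL/L = 3.120 L/h
Infusion rate = 3.120 L/h × 31 mg/L = 96.72 mg/h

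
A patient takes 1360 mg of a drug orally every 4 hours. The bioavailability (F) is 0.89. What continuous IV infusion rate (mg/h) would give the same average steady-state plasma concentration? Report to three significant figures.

303 mg/h

Equivalent systemic input: infusion rate = F·D/τ.
Rate = 0.89 × 1360 / 4 = 302.6 mg/h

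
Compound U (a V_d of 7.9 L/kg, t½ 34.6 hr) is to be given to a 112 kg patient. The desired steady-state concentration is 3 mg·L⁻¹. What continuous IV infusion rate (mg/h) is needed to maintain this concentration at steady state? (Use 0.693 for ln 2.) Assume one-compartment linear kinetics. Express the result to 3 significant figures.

Total Vd = 7.9 × 112 = 884.8 L
CL = 0.693 × Vd / t½ = 0.693 × 884.8 / 34.6 = 17.72 L/h
Infusion rate = CL × Css = 17.72 × 3 = 53.16 mg/h

53.2 mg/h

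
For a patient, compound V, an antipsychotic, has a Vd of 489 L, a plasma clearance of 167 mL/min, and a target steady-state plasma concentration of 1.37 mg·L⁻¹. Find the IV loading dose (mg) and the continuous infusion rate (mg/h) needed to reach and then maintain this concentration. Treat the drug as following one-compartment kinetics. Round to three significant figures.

LD = Vd · C_target = 489.0 × 1.37 = 669.9 mg
CL = 167 mL/min = 167 × 0.06 = 10.02 L/h
Maintenance infusion rate = CL × Css = 10.02 × 1.37 = 13.73 mg/h

(a) 670 mg; (b) 13.7 mg/h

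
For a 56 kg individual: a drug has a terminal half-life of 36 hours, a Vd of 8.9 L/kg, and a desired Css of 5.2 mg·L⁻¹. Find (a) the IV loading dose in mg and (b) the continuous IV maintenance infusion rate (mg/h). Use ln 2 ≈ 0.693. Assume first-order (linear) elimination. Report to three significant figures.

(a) 2590 mg; (b) 49.9 mg/h

Vd = 8.9 L/kg × 56 kg = 498.4 L
LD = Vd × C = 498.4 × 5.2 = 2592 mg
CL = 0.693 × Vd / t½ = 0.693 × 498.4 / 36 = 9.594 L/h
Infusion rate = CL × Css = 9.594 × 5.2 = 49.89 mg/h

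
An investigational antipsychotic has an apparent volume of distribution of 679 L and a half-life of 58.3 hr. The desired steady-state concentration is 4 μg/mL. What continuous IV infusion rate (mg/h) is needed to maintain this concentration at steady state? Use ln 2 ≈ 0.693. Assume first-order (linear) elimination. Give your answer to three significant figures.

CL = ln 2 · Vd / t½ = 0.693 × 679.0 / 58.3 = 8.071 L/h
Infusion rate = CL × Css = 8.071 × 4 = 32.28 mg/h

32.3 mg/h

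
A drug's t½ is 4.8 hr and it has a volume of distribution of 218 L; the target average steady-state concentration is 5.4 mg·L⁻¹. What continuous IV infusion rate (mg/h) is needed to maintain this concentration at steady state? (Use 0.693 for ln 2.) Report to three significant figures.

CL = ln 2 · Vd / t½ = 0.693 × 218.0 / 4.8 = 31.47 L/h
Infusion rate = CL × Css = 31.47 × 5.4 = 169.9 mg/h

170 mg/h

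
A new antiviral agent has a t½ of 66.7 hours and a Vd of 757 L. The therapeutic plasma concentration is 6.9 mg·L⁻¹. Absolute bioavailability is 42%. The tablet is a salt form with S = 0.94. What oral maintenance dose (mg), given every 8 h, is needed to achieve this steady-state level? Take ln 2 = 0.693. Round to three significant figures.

1100 mg

k = 0.693/66.7 = 0.01039 h⁻¹, so CL = k·Vd = 0.01039 × 757.0 = 7.865 L/h
D = CL × Css × τ / F / S = 7.865 × 6.9 × 8 / 0.42 / 0.94 = 1100 mg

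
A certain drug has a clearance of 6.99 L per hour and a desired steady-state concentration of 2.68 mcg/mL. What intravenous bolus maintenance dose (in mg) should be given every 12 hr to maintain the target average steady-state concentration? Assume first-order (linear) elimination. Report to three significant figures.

225 mg

D = CL × Css × τ = 6.990 × 2.68 × 12 = 224.8 mg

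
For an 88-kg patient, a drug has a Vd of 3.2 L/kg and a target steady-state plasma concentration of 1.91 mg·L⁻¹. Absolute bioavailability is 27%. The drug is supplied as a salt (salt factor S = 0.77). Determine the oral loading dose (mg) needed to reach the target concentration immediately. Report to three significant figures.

2590 mg

Vd(total) = 88 kg × 3.2 L/kg = 281.6 L
The loading dose fills Vd to the target concentration.
LD = Vd × C / F / S = 281.6 × 1.910 / 0.27 / 0.77 = 2587 mg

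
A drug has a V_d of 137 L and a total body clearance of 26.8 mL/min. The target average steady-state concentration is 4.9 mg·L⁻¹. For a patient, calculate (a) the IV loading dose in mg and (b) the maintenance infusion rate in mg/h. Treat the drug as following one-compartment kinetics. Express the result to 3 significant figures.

LD = Vd · C_target = 137.0 × 4.9 = 671.3 mg
CL = 26.8 mL/min × 60/1000 = 1.608 L/h
Maintenance infusion rate = CL × Css = 1.608 × 4.9 = 7.879 mg/h

(a) 671 mg; (b) 7.88 mg/h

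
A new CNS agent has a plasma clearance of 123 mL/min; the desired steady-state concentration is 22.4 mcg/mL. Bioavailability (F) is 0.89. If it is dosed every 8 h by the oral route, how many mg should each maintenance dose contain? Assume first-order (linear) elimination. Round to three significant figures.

CL = 123 mL/min = 123 × 0.06 = 7.380 L/h
D = CL × Css × τ / F = 7.380 × 22.4 × 8 / 0.89 = 1486 mg

1490 mg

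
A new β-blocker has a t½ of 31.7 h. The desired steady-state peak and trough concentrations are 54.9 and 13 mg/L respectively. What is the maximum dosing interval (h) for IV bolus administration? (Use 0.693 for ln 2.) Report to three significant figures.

k = 0.693 / t½ = 0.693 / 31.7 = 0.02186 h⁻¹
Between IV bolus doses, concentration decays as C = C₀·e^(−kτ), so C_peak/C_trough = e^(kτ).
τ_max = ln(C_peak/C_trough) / k = ln(54.9/13) / 0.02186 = 1.441 / 0.02186 = 65.92 h

65.9 h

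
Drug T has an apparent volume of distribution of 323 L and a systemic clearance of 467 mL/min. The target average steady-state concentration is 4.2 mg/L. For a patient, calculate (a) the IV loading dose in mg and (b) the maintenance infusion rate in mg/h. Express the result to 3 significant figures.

(a) 1360 mg; (b) 118 mg/h

Loading dose = Vd × C = 323.0 × 4.2 = 1357 mg
Convert clearance: 467 mL/min × 60 min/h ÷ 1000 mL/L = 28.02 L/h
Maintenance infusion rate = CL × Css = 28.02 × 4.2 = 117.7 mg/h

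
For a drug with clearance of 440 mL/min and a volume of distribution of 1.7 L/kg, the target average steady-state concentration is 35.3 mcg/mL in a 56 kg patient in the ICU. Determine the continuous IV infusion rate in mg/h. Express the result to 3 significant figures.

932 mg/h

CL = 440 mL/min × 60/1000 = 26.40 L/h
Rate = CL × Css = 26.40 × 35.3 = 931.9 mg/h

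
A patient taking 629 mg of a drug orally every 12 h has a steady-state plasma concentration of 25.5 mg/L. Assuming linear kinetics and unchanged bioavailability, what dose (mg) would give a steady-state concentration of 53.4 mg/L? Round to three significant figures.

1320 mg

With linear kinetics, Css is proportional to dose rate (D/τ) at fixed clearance.
D₂ = D₁ × (Css,target / Css,current) = 629 × 53.4/25.5 = 1317 mg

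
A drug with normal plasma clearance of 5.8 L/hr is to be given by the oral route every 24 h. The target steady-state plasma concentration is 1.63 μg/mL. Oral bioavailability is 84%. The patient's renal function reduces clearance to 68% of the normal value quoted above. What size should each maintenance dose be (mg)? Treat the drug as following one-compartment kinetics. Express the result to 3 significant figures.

184 mg

Patient clearance = 0.68 × 5.800 = 3.944 L/h
D = CL × Css × τ / F = 3.944 × 1.63 × 24 / 0.84 = 183.7 mg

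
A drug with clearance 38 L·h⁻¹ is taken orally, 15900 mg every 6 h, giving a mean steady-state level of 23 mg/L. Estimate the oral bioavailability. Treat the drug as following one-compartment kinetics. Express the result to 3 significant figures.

0.330

F·D/τ = CL·Css at steady state → F = CL·Css·τ / D.
F = 38 × 23 × 6 / 15900 = 0.330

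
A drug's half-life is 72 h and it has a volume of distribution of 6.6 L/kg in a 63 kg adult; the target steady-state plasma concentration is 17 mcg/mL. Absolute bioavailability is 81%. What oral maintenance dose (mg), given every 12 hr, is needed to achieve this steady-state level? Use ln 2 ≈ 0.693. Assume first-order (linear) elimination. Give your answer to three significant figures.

Vd(total) = 63 kg × 6.6 L/kg = 415.8 L
CL = 0.693 × Vd / t½ = 0.693 × 415.8 / 72 = 4.002 L/h
D = CL × Css × τ / F = 4.002 × 17 × 12 / 0.81 = 1008 mg

1010 mg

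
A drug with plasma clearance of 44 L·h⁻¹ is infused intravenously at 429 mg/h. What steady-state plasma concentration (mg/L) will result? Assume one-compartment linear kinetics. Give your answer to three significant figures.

9.75 mg/L

Css = rate / CL = 429 / 44.00 = 9.750 mg/L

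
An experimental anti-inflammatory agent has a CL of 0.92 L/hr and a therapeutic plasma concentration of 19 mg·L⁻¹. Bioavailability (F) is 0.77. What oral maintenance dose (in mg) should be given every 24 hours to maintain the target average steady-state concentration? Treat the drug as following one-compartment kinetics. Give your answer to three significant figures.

545 mg

At steady state, dose per interval replaces the amount cleared in that interval: F·D/τ = CL·Css.
D = CL × Css × τ / F = 0.9200 × 19 × 24 / 0.77 = 544.8 mg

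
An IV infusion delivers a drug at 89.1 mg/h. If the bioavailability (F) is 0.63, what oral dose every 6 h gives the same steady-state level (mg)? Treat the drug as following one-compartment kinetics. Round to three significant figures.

To maintain the same Css, the systemic dosing rate must be unchanged: F·D/τ = infusion rate.
D = rate × τ / F = 89.1 × 6 / 0.63 = 848.6 mg

849 mg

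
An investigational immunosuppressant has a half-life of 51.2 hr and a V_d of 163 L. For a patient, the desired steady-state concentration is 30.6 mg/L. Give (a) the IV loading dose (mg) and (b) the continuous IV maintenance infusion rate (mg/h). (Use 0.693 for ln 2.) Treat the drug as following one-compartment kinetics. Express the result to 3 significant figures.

LD = Vd × C = 163.0 × 30.6 = 4988 mg
CL = 0.693 × Vd / t½ = 0.693 × 163.0 / 51.2 = 2.206 L/h
Infusion rate = CL × Css = 2.206 × 30.6 = 67.50 mg/h

(a) 4990 mg; (b) 67.5 mg/h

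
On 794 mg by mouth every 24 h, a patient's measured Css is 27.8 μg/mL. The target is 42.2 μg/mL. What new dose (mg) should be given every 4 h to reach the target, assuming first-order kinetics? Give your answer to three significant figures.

201 mg

With linear kinetics, Css is proportional to dose rate (D/τ) at fixed clearance.
D₂ = D₁ × (Css,target / Css,current) × (τ₂/τ₁) = 794 × (42.2/27.8) × (4/24) = 200.9 mg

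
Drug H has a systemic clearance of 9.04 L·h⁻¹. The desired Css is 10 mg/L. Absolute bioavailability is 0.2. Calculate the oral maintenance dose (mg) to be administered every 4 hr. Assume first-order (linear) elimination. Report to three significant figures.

D = CL × Css × τ / F = 9.040 × 10 × 4 / 0.2 = 1808 mg

1810 mg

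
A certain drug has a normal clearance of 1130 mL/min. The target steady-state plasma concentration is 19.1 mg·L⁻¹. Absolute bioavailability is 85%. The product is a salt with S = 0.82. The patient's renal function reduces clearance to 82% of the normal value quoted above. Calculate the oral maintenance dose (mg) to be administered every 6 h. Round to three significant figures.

9140 mg

CL = 1130 mL/min × 60/1000 = 67.80 L/h
Patient clearance = 0.82 × 67.80 = 55.60 L/h
D = CL × Css × τ / F / S = 55.60 × 19.1 × 6 / 0.85 / 0.82 = 9142 mg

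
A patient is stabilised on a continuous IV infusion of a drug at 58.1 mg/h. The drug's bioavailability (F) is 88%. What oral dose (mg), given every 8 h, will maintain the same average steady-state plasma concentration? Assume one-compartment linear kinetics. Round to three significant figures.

528 mg

To maintain the same Css, the systemic dosing rate must be unchanged: F·D/τ = infusion rate.
D = rate × τ / F = 58.1 × 8 / 0.88 = 528.2 mg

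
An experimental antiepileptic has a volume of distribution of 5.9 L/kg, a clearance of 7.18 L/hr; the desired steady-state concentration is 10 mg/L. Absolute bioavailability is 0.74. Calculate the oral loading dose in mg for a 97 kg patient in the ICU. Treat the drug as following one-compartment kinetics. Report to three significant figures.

Total Vd = 5.9 × 97 = 572.3 L
The loading dose fills Vd to the target concentration.
LD = Vd × C / F = 572.3 × 10.00 / 0.74 = 7734 mg

7730 mg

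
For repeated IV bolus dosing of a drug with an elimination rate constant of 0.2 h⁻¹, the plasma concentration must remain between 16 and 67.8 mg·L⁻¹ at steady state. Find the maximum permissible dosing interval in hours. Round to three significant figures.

7.22 h

Between IV bolus doses, concentration decays as C = C₀·e^(−kτ), so C_peak/C_trough = e^(kτ).
τ_max = ln(C_peak/C_trough) / k = ln(67.8/16) / 0.2000 = 1.444 / 0.2000 = 7.220 h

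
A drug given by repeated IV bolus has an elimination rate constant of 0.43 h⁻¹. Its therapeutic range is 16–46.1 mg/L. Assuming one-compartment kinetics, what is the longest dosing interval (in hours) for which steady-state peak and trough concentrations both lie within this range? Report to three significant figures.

2.46 h

Between IV bolus doses, concentration decays as C = C₀·e^(−kτ), so C_peak/C_trough = e^(kτ).
τ_max = ln(C_peak/C_trough) / k = ln(46.1/16) / 0.4300 = 1.058 / 0.4300 = 2.460 h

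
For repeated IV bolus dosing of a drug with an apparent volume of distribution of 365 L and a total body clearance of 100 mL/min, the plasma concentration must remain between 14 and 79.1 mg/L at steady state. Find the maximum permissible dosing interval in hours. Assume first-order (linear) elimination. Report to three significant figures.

CL = 100 mL/min × 60/1000 = 6.000 L/h
k = CL / Vd = 6.000 / 365.0 = 0.01644 h⁻¹
Between IV bolus doses, concentration decays as C = C₀·e^(−kτ), so C_peak/C_trough = e^(kτ).
τ_max = ln(C_peak/C_trough) / k = ln(79.1/14) / 0.01644 = 1.732 / 0.01644 = 105.4 h

105 h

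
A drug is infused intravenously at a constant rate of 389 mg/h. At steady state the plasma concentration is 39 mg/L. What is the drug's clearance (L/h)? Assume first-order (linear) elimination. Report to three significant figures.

9.97 L/h

At steady state, infusion rate = CL × Css, so CL = rate / Css.
CL = 389 / 39 = 9.974 L/h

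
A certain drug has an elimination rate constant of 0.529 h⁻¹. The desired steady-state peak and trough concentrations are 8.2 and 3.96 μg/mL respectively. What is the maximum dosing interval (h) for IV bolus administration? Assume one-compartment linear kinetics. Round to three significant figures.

1.38 h

Between IV bolus doses, concentration decays as C = C₀·e^(−kτ), so C_peak/C_trough = e^(kτ).
τ_max = ln(C_peak/C_trough) / k = ln(8.2/3.96) / 0.5290 = 0.7279 / 0.5290 = 1.376 h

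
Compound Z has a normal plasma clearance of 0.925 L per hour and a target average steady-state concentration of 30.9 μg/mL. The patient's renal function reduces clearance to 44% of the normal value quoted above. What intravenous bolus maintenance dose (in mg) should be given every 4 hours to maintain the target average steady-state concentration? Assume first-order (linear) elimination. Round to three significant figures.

50.3 mg

Patient clearance = 0.44 × 0.9250 = 0.4070 L/h
At steady state, dose per interval replaces the amount cleared in that interval: D/τ = CL·Css.
D = CL × Css × τ = 0.4070 × 30.9 × 4 = 50.31 mg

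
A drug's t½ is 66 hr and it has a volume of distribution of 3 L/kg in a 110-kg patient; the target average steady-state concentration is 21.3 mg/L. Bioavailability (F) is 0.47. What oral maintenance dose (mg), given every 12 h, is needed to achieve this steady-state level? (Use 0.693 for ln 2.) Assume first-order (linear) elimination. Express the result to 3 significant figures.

Vd(total) = 110 kg × 3 L/kg = 330.0 L
CL = ln 2 · Vd / t½ = 0.693 × 330.0 / 66 = 3.465 L/h
D = CL × Css × τ / F = 3.465 × 21.3 × 12 / 0.47 = 1884 mg

1880 mg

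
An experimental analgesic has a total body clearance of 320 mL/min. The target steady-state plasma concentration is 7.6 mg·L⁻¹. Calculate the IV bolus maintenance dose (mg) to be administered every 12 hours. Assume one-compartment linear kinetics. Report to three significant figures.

1750 mg

CL = 320 mL/min = 320 × 0.06 = 19.20 L/h
D = CL × Css × τ = 19.20 × 7.6 × 12 = 1751 mg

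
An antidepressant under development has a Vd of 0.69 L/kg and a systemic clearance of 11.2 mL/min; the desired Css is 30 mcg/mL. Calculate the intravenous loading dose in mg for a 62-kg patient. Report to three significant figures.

1280 mg

Vd(total) = 62 kg × 0.69 L/kg = 42.78 L
LD = Vd × C = 42.78 × 30.00 = 1283 mg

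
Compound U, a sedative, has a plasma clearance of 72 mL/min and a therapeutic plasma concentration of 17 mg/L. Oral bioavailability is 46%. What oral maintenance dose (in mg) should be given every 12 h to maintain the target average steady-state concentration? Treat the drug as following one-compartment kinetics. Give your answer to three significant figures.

1920 mg

CL = 72 mL/min × 60/1000 = 4.320 L/h
At steady state, dose per interval replaces the amount cleared in that interval: F·D/τ = CL·Css.
D = CL × Css × τ / F = 4.320 × 17 × 12 / 0.46 = 1916 mg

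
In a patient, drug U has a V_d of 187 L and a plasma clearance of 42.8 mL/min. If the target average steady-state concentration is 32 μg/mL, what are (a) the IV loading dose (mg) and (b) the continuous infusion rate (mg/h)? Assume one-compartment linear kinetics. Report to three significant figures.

(a) 5980 mg; (b) 82.2 mg/h

Loading dose = Vd × C = 187.0 × 32 = 5984 mg
CL = 42.8 mL/min = 42.8 × 0.06 = 2.568 L/h
Infusion rate = 2.568 L/h × 32 mg/L = 82.18 mg/h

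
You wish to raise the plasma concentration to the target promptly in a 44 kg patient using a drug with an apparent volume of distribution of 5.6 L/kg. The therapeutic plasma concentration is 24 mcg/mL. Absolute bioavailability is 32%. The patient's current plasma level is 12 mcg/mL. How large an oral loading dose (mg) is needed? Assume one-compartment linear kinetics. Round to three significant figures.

9240 mg

Vd(total) = 44 kg × 5.6 L/kg = 246.4 L
Concentration deficit ΔC = 24 − 12 = 12.00 mg/L
LD = Vd × ΔC / F = 246.4 × 12.00 / 0.32 = 9240 mg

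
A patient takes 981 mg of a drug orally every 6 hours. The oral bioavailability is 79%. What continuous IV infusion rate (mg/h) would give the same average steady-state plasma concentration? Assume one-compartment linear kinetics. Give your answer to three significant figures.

Equivalent systemic input: infusion rate = F·D/τ.
Rate = 0.79 × 981 / 6 = 129.2 mg/h

129 mg/h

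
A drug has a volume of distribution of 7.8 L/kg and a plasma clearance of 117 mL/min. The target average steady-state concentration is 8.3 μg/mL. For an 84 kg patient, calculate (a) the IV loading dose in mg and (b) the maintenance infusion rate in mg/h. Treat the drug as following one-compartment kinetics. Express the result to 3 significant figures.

Vd(total) = 84 kg × 7.8 L/kg = 655.2 L
Loading: fill Vd to C_target → 655.2 L × 8.3 mg/L = 5438 mg
CL = 117 mL/min = 117 × 0.06 = 7.020 L/h
Maintenance: replace elimination → rate = CL × Css = 7.020 × 8.3 = 58.27 mg/h

(a) 5440 mg; (b) 58.3 mg/h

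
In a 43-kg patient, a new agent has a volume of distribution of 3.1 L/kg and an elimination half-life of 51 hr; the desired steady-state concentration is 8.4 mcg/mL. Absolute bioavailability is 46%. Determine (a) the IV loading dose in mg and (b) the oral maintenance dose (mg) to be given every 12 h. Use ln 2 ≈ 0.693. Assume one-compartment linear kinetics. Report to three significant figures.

Total Vd = 3.1 × 43 = 133.3 L
LD = Vd × C = 133.3 × 8.4 = 1120 mg
CL = 0.693 × Vd / t½ = 0.693 × 133.3 / 51 = 1.811 L/h
D = CL × Css × τ / F = 1.811 × 8.4 × 12 / 0.46 = 396.8 mg

(a) 1120 mg; (b) 397 mg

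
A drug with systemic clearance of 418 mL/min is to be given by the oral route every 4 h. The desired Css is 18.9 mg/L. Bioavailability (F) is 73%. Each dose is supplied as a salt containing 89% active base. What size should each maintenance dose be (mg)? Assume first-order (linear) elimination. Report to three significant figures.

2920 mg

CL = 418 mL/min = 418 × 0.06 = 25.08 L/h
D = CL × Css × τ / F / S = 25.08 × 18.9 × 4 / 0.73 / 0.89 = 2918 mg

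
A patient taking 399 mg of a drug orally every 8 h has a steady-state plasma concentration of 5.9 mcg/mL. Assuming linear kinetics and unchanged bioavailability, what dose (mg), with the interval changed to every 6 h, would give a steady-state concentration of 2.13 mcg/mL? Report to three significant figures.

108 mg

For first-order elimination, Css ∝ F·D/(CL·τ); F and CL are unchanged, so Css ∝ D/τ.
D₂ = D₁ × (Css,target / Css,current) × (τ₂/τ₁) = 399 × (2.13/5.9) × (6/8) = 108.0 mg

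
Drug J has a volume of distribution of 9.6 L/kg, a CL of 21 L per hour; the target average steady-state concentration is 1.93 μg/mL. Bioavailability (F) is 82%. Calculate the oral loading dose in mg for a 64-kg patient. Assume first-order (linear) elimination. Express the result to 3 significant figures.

Vd = 9.6 L/kg × 64 kg = 614.4 L
The loading dose fills Vd to the target concentration.
LD = Vd × C / F = 614.4 × 1.930 / 0.82 = 1446 mg

1450 mg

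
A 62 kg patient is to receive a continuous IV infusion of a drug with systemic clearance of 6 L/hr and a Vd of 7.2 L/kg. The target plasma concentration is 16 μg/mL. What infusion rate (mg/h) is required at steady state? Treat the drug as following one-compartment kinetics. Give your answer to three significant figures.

Rate = CL × Css = 6.000 × 16 = 96.00 mg/h

96.0 mg/h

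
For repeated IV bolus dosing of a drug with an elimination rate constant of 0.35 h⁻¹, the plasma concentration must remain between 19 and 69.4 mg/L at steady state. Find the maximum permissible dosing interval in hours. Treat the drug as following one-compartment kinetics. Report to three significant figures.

3.70 h

Between IV bolus doses, concentration decays as C = C₀·e^(−kτ), so C_peak/C_trough = e^(kτ).
τ_max = ln(C_peak/C_trough) / k = ln(69.4/19) / 0.3500 = 1.295 / 0.3500 = 3.700 h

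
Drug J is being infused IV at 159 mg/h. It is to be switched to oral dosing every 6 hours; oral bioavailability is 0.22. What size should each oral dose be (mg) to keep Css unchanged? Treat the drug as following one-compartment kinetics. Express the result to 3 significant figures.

4340 mg

To maintain the same Css, the systemic dosing rate must be unchanged: F·D/τ = infusion rate.
D = rate × τ / F = 159 × 6 / 0.22 = 4336 mg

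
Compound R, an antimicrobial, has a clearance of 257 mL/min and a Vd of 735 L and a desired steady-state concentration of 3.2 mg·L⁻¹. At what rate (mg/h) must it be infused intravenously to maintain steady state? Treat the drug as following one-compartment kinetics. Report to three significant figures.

Convert clearance: 257 mL/min × 60 min/h ÷ 1000 mL/L = 15.42 L/h
R₀ = 15.42 × 3.2 = 49.34 mg/h

49.3 mg/h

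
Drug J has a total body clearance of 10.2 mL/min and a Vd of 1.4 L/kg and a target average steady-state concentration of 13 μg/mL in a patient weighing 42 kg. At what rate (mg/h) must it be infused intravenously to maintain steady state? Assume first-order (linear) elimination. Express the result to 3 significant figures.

CL = 10.2 mL/min × 60/1000 = 0.6120 L/h
Rate = CL × Css = 0.6120 × 13 = 7.956 mg/h

7.96 mg/h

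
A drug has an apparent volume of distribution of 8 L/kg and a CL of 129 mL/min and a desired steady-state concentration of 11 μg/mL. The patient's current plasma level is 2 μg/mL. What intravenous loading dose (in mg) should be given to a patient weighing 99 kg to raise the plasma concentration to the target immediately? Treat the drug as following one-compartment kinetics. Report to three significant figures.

7130 mg

Vd(total) = 99 kg × 8 L/kg = 792.0 L
Loading dose depends on Vd (not clearance): it fills the distribution volume.
Concentration deficit ΔC = 11 − 2 = 9.000 mg/L
LD = Vd × ΔC = 792.0 × 9.000 = 7128 mg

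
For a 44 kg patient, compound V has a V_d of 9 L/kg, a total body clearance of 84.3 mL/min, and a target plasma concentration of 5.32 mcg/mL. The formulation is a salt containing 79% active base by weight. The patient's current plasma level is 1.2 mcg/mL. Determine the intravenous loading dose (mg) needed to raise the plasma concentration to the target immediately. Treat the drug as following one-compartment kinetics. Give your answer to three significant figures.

2070 mg

Vd(total) = 44 kg × 9 L/kg = 396.0 L
Concentration deficit ΔC = 5.32 − 1.2 = 4.120 mg/L
LD = Vd × ΔC / S = 396.0 × 4.120 / 0.79 = 2065 mg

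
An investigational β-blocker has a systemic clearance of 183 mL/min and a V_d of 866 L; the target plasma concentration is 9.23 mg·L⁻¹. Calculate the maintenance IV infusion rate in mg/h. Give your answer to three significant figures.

101 mg/h

CL = 183 mL/min × 60/1000 = 10.98 L/h
Rate = CL × Css = 10.98 × 9.23 = 101.3 mg/h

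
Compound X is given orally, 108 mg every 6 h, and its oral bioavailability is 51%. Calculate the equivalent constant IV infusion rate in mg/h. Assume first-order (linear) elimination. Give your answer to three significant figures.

Equivalent systemic input: infusion rate = F·D/τ.
Rate = 0.51 × 108 / 6 = 9.180 mg/h

9.18 mg/h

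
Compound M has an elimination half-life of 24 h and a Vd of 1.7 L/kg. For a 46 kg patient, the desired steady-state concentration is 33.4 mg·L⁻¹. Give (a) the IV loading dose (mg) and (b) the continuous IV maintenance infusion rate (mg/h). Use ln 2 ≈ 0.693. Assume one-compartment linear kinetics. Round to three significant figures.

(a) 2610 mg; (b) 75.4 mg/h

Vd(total) = 46 kg × 1.7 L/kg = 78.20 L
LD = Vd × C = 78.20 × 33.4 = 2612 mg
CL = 0.693 × Vd / t½ = 0.693 × 78.20 / 24 = 2.258 L/h
Infusion rate = CL × Css = 2.258 × 33.4 = 75.42 mg/h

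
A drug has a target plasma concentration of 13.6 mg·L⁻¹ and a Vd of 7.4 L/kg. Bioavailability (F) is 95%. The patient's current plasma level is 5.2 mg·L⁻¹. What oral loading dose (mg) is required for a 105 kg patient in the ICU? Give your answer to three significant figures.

Total Vd = 7.4 × 105 = 777.0 L
Concentration deficit ΔC = 13.6 − 5.2 = 8.400 mg/L
LD = Vd × ΔC / F = 777.0 × 8.400 / 0.95 = 6870 mg

6870 mg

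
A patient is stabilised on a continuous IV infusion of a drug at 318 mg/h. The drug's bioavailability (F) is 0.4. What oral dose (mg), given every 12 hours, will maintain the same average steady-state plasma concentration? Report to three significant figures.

9540 mg

To maintain the same Css, the systemic dosing rate must be unchanged: F·D/τ = infusion rate.
D = rate × τ / F = 318 × 12 / 0.4 = 9540 mg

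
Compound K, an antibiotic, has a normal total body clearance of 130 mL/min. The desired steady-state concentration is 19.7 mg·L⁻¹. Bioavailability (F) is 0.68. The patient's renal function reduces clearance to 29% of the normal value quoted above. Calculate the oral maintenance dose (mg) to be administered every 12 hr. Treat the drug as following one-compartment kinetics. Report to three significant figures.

Convert clearance: 130 mL/min × 60 min/h ÷ 1000 mL/L = 7.800 L/h
Patient clearance = 0.29 × 7.800 = 2.262 L/h
At steady state, dose per interval replaces the amount cleared in that interval: F·D/τ = CL·Css.
D = CL × Css × τ / F = 2.262 × 19.7 × 12 / 0.68 = 786.4 mg

786 mg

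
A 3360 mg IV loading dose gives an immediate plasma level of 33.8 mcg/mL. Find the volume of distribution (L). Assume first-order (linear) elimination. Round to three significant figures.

Immediately after an IV bolus, C₀ = Dose / Vd, so Vd = Dose / C₀.
Vd = 3360 / 33.8 = 99.41 L

99.4 L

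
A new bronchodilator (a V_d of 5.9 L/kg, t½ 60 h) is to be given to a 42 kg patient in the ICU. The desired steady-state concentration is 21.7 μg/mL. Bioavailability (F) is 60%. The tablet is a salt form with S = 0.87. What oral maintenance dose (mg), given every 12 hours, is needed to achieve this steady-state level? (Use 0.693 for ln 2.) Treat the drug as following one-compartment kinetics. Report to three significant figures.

Vd = 5.9 L/kg × 42 kg = 247.8 L
k = 0.693/60 = 0.01155 h⁻¹, so CL = k·Vd = 0.01155 × 247.8 = 2.862 L/h
D = CL × Css × τ / F / S = 2.862 × 21.7 × 12 / 0.6 / 0.87 = 1428 mg

1430 mg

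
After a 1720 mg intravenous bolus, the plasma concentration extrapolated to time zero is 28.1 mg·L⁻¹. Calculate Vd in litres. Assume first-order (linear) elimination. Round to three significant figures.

Immediately after an IV bolus, C₀ = Dose / Vd, so Vd = Dose / C₀.
Vd = 1720 / 28.1 = 61.21 L

61.2 L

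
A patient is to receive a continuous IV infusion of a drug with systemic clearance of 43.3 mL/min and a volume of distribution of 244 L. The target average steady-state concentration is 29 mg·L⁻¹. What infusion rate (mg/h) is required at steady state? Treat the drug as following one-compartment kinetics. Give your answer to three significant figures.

75.3 mg/h

Convert clearance: 43.3 mL/min × 60 min/h ÷ 1000 mL/L = 2.598 L/h
At steady state, infusion rate equals elimination rate: rate in = CL × Css.
Rate = CL × Css = 2.598 × 29 = 75.34 mg/h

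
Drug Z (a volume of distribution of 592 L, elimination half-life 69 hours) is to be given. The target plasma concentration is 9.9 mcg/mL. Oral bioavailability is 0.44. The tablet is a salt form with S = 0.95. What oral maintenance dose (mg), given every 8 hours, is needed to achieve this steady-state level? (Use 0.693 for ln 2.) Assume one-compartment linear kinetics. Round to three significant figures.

1130 mg

CL = ln 2 · Vd / t½ = 0.693 × 592.0 / 69 = 5.946 L/h
D = CL × Css × τ / F / S = 5.946 × 9.9 × 8 / 0.44 / 0.95 = 1127 mg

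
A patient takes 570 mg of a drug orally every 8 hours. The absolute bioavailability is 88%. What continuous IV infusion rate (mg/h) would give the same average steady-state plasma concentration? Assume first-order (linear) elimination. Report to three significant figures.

62.7 mg/h

Equivalent systemic input: infusion rate = F·D/τ.
Rate = 0.88 × 570 / 8 = 62.70 mg/h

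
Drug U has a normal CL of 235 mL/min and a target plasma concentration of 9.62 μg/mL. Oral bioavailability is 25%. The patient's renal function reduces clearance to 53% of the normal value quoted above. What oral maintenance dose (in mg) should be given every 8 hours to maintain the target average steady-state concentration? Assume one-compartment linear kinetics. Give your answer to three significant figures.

CL = 235 mL/min × 60/1000 = 14.10 L/h
Patient clearance = 0.53 × 14.10 = 7.473 L/h
At steady state, dose per interval replaces the amount cleared in that interval: F·D/τ = CL·Css.
D = CL × Css × τ / F = 7.473 × 9.62 × 8 / 0.25 = 2300 mg

2300 mg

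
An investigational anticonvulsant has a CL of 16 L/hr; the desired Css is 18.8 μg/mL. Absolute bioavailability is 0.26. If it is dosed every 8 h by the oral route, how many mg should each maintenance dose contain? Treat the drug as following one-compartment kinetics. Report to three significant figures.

9260 mg

D = CL × Css × τ / F = 16.00 × 18.8 × 8 / 0.26 = 9255 mg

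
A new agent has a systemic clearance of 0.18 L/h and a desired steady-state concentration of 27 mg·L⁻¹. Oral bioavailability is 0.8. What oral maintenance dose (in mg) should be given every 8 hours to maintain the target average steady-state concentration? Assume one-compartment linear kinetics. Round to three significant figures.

D = CL × Css × τ / F = 0.1800 × 27 × 8 / 0.8 = 48.60 mg

48.6 mg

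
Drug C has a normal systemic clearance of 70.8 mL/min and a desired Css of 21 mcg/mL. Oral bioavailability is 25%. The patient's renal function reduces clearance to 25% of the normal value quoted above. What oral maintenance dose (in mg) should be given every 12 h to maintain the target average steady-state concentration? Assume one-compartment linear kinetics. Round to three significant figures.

1070 mg

CL = 70.8 mL/min = 70.8 × 0.06 = 4.248 L/h
Patient clearance = 0.25 × 4.248 = 1.062 L/h
D = CL × Css × τ / F = 1.062 × 21 × 12 / 0.25 = 1070 mg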